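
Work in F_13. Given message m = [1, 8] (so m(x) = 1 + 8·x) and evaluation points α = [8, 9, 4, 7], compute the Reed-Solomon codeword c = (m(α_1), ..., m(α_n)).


c = [0, 8, 7, 5]

Message polynomial: m(x) = 1 + 8·x (mod 13).
For each evaluation point α_i, compute m(α_i) mod 13:
  α_1 = 8: Horner steps 8 → 0, so m(8) = 0.
  α_2 = 9: Horner steps 8 → 8, so m(9) = 8.
  α_3 = 4: Horner steps 8 → 7, so m(4) = 7.
  α_4 = 7: Horner steps 8 → 5, so m(7) = 5.
Codeword c = [0, 8, 7, 5] ∈ F_13^4.


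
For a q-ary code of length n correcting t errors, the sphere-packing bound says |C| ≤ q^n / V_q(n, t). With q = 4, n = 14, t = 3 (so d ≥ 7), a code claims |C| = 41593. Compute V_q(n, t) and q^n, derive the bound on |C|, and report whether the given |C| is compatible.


V_q(n, t) = 10690, q^n = 268435456, Hamming bound = 25110, |C| = 41593 > bound (violated).

Step 1: Compute V_q(n, t) = Σ_{j=0}^3 C(n, j) (q−1)^j.
  j = 0: C(14,0)·(3)^0 = 1·1 = 1.
  j = 1: C(14,1)·(3)^1 = 14·3 = 42.
  j = 2: C(14,2)·(3)^2 = 91·9 = 819.
  j = 3: C(14,3)·(3)^3 = 364·27 = 9828.
  V_q(n, t) = 1 + 42 + 819 + 9828 = 10690.
Step 2: q^n = 4^14 = 268435456.
Step 3: Hamming bound ⌊q^n / V_q(n,t)⌋ = ⌊268435456/10690⌋ = 25110.
Step 4: Compare |C| = 41593 to 25110: violated.
The claimed |C| lies above the Hamming bound, so no 4-ary code of length 14 with d ≥ 7 can have 41593 codewords.


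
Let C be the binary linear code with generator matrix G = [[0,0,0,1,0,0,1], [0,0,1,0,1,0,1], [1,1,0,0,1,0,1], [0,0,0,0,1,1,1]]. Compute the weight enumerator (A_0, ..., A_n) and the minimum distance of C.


Weight distribution: A_0 = 1, A_2 = 2, A_3 = 6, A_4 = 3, A_5 = 2, A_6 = 2. Minimum distance d = 2.

Enumerate all 2^4 = 16 messages m ∈ F_2^4.
For each, compute codeword c = mG in F_2^7, then tally its weight.
  m = 0000 → c = 0000000, weight = 0.
  m = 1000 → c = 0001001, weight = 2.
  m = 0100 → c = 0010101, weight = 3.
  m = 1100 → c = 0011100, weight = 3.
  m = 0010 → c = 1100101, weight = 4.
  m = 1010 → c = 1101100, weight = 4.
  m = 0110 → c = 1110000, weight = 3.
  m = 1110 → c = 1111001, weight = 5.
  m = 0001 → c = 0000111, weight = 3.
  m = 1001 → c = 0001110, weight = 3.
  m = 0101 → c = 0010010, weight = 2.
  m = 1101 → c = 0011011, weight = 4.
  m = 0011 → c = 1100010, weight = 3.
  m = 1011 → c = 1101011, weight = 5.
  m = 0111 → c = 1110111, weight = 6.
  m = 1111 → c = 1111110, weight = 6.
Tally weights:
  weight 0: 1 codewords.
  weight 2: 2 codewords.
  weight 3: 6 codewords.
  weight 4: 3 codewords.
  weight 5: 2 codewords.
  weight 6: 2 codewords.
Minimum distance d = smallest w > 0 with A_w > 0 = 2.
Sanity: Σ A_w = 16 = 2^4 = 16 ✓.


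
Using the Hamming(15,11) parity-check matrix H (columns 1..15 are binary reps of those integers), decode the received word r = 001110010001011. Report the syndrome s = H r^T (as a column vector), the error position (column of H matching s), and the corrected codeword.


s = (0, 1, 1, 1)^T, error position = 7, corrected codeword c = 001110110001011

Compute s = H r^T mod 2 one row at a time:
  s_1 = 1 + 0 + 0 + 0 + 1 + 0 + 1 + 1 = 4 ≡ 0 (mod 2).
  s_2 = 1 + 1 + 0 + 0 + 1 + 0 + 1 + 1 = 5 ≡ 1 (mod 2).
  s_3 = 0 + 1 + 0 + 0 + 0 + 0 + 1 + 1 = 3 ≡ 1 (mod 2).
  s_4 = 0 + 1 + 1 + 0 + 0 + 0 + 0 + 1 = 3 ≡ 1 (mod 2).
s = (0, 1, 1, 1)^T — this equals column 7 of H (binary 0111), so error is at position 7.
Correct: flip bit 7 of r = 001110010001011 to get c = 001110110001011.


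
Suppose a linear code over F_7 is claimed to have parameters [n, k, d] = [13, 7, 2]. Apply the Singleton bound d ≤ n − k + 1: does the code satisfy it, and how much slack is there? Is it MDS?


Singleton RHS = n − k + 1 = 7, slack = 5, bound satisfied, not MDS.

Singleton bound: d ≤ n − k + 1.
Here n = 13, k = 7, so n − k + 1 = 7.
Given d = 2, check d ≤ 7: YES.
Slack = (n − k + 1) − d = 5.
The code is NOT MDS (slack = 5 > 0).
Description: the claimed parameters are [13, 7, 2]_7; such a code would be non-MDS.


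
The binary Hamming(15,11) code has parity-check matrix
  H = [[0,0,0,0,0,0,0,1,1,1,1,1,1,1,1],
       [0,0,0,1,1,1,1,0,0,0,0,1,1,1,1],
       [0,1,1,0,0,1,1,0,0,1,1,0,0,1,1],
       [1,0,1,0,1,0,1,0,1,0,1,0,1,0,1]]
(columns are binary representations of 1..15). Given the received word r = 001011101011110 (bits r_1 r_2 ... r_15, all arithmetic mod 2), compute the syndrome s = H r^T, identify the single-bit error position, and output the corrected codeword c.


s = (1, 0, 1, 0)^T, error position = 10, corrected codeword c = 001011101111110

Compute s = H r^T mod 2 one row at a time:
  s_1 = 0 + 1 + 0 + 1 + 1 + 1 + 1 + 0 = 5 ≡ 1 (mod 2).
  s_2 = 0 + 1 + 1 + 1 + 1 + 1 + 1 + 0 = 6 ≡ 0 (mod 2).
  s_3 = 0 + 1 + 1 + 1 + 0 + 1 + 1 + 0 = 5 ≡ 1 (mod 2).
  s_4 = 0 + 1 + 1 + 1 + 1 + 1 + 1 + 0 = 6 ≡ 0 (mod 2).
s = (1, 0, 1, 0)^T — this equals column 10 of H (binary 1010), so error is at position 10.
Correct: flip bit 10 of r = 001011101011110 to get c = 001011101111110.


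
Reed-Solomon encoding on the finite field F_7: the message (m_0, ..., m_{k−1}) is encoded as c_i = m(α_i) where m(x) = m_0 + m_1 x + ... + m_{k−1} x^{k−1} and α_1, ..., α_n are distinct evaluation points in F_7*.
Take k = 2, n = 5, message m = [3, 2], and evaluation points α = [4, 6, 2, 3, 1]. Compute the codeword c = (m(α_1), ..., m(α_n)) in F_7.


c = [4, 1, 0, 2, 5]

Message polynomial: m(x) = 3 + 2·x (mod 7).
For each evaluation point α_i, compute m(α_i) mod 7:
  α_1 = 4: Horner steps 2 → 4, so m(4) = 4.
  α_2 = 6: Horner steps 2 → 1, so m(6) = 1.
  α_3 = 2: Horner steps 2 → 0, so m(2) = 0.
  α_4 = 3: Horner steps 2 → 2, so m(3) = 2.
  α_5 = 1: Horner steps 2 → 5, so m(1) = 5.
Codeword c = [4, 1, 0, 2, 5] ∈ F_7^5.


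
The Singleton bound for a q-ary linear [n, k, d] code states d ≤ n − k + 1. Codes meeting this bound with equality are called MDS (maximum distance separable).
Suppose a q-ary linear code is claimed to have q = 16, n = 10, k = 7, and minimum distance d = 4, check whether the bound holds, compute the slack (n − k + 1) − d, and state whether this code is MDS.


Singleton RHS = n − k + 1 = 4, slack = 0, bound satisfied, MDS.

Singleton bound: d ≤ n − k + 1.
Here n = 10, k = 7, so n − k + 1 = 4.
Given d = 4, check d ≤ 4: YES.
Slack = (n − k + 1) − d = 0.
The code is MDS (slack = 0).
Description: the claimed parameters are [10, 7, 4]_16; such a code would be MDS (meets Singleton bound).


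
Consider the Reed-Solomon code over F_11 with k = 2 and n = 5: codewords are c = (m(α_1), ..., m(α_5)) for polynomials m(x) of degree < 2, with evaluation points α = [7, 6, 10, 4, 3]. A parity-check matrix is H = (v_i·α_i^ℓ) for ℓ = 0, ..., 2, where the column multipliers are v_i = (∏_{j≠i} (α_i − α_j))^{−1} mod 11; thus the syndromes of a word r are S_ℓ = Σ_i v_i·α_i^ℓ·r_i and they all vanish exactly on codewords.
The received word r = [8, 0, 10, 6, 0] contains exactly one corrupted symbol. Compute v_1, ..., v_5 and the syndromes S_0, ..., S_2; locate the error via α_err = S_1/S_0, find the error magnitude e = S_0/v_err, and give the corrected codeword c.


S = (5, 4, 1), error at position 5, error magnitude e = 2, c = [8, 0, 10, 6, 9].

Step 1: column multipliers v_i = (∏_{j≠i}(α_i − α_j))^{−1} mod 11.
  i = 1 (α = 7): (7−6)(7−10)(7−4)(7−3) = 1·(−3)·3·4 = −36 ≡ 8, so v_1 = 8^{−1} = 7 (mod 11).
  i = 2 (α = 6): (6−7)(6−10)(6−4)(6−3) = (−1)·(−4)·2·3 = 24 ≡ 2, so v_2 = 2^{−1} = 6 (mod 11).
  i = 3 (α = 10): (10−7)(10−6)(10−4)(10−3) = 3·4·6·7 = 504 ≡ 9, so v_3 = 9^{−1} = 5 (mod 11).
  i = 4 (α = 4): (4−7)(4−6)(4−10)(4−3) = (−3)·(−2)·(−6)·1 = −36 ≡ 8, so v_4 = 8^{−1} = 7 (mod 11).
  i = 5 (α = 3): (3−7)(3−6)(3−10)(3−4) = (−4)·(−3)·(−7)·(−1) = 84 ≡ 7, so v_5 = 7^{−1} = 8 (mod 11).
  v = [7, 6, 5, 7, 8].
Step 2: syndromes of r = [8, 0, 10, 6, 0] (all sums mod 11).
  S_0 = Σ v_i r_i = 7·8 + 6·0 + 5·10 + 7·6 + 8·0 = 148 ≡ 5.
  S_1 = Σ v_i α_i r_i = 7·7·8 + 6·6·0 + 5·10·10 + 7·4·6 + 8·3·0 = 1060 ≡ 4.
  α_i^2 mod 11 = [5, 3, 1, 5, 9].
  S_2 = Σ v_i α_i^2 r_i = 7·5·8 + 6·3·0 + 5·1·10 + 7·5·6 + 8·9·0 = 540 ≡ 1.
  S = (5, 4, 1) ≠ 0, so r is not a codeword (an error is present).
Step 3: locate the error. For a single error e at position i, S_ℓ = v_i·e·α_i^ℓ, so α_err = S_1/S_0.
  S_0^{−1} = 5^{−1} = 9 (mod 11), so α_err = 4·9 = 36 ≡ 3 = α_5. Error position i = 5.
  Consistency check: S_2/S_1 = 1·3 = 3 ≡ 3 = α_err ✓ (single-error assumption holds).
Step 4: error magnitude e = S_0/v_5 = S_0·∏_{j≠5}(α_5 − α_j) = 5·7 = 35 ≡ 2 (mod 11).
Step 5: correct position 5: c_5 = r_5 − e = 0 − 2 ≡ 9 (mod 11). Hence c = [8, 0, 10, 6, 9].
  Check: interpolating c through the α_i gives m(x) = 7 + 8·x (degree < 2) with m(α_i) = c_i for every i, so c is indeed a codeword.


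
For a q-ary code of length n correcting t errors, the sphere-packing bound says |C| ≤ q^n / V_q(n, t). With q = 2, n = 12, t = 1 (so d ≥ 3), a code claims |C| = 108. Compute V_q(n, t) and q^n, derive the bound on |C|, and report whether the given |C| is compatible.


V_q(n, t) = 13, q^n = 4096, Hamming bound = 315, |C| = 108 ≤ bound (satisfied).

Step 1: Compute V_q(n, t) = Σ_{j=0}^1 C(n, j) (q−1)^j.
  j = 0: C(12,0)·(1)^0 = 1·1 = 1.
  j = 1: C(12,1)·(1)^1 = 12·1 = 12.
  V_q(n, t) = 1 + 12 = 13.
Step 2: q^n = 2^12 = 4096.
Step 3: Hamming bound ⌊q^n / V_q(n,t)⌋ = ⌊4096/13⌋ = 315.
Step 4: Compare |C| = 108 to 315: satisfied.
The claimed |C| lies below the Hamming bound.


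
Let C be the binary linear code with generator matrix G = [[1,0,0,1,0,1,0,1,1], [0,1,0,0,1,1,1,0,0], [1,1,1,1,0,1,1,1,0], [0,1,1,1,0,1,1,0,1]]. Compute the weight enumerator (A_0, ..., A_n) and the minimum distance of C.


Weight distribution: A_0 = 1, A_2 = 1, A_3 = 1, A_4 = 5, A_5 = 4, A_6 = 1, A_7 = 3. Minimum distance d = 2.

Enumerate all 2^4 = 16 messages m ∈ F_2^4.
For each, compute codeword c = mG in F_2^9, then tally its weight.
  m = 0000 → c = 000000000, weight = 0.
  m = 1000 → c = 100101011, weight = 5.
  m = 0100 → c = 010011100, weight = 4.
  m = 1100 → c = 110110111, weight = 7.
  m = 0010 → c = 111101110, weight = 7.
  m = 1010 → c = 011000101, weight = 4.
  m = 0110 → c = 101110010, weight = 5.
  m = 1110 → c = 001011001, weight = 4.
  m = 0001 → c = 011101101, weight = 6.
  m = 1001 → c = 111000110, weight = 5.
  m = 0101 → c = 001110001, weight = 4.
  m = 1101 → c = 101011010, weight = 5.
  m = 0011 → c = 100000011, weight = 3.
  m = 1011 → c = 000101000, weight = 2.
  m = 0111 → c = 110011111, weight = 7.
  m = 1111 → c = 010110100, weight = 4.
Tally weights:
  weight 0: 1 codewords.
  weight 2: 1 codewords.
  weight 3: 1 codewords.
  weight 4: 5 codewords.
  weight 5: 4 codewords.
  weight 6: 1 codewords.
  weight 7: 3 codewords.
Minimum distance d = smallest w > 0 with A_w > 0 = 2.
Sanity: Σ A_w = 16 = 2^4 = 16 ✓.


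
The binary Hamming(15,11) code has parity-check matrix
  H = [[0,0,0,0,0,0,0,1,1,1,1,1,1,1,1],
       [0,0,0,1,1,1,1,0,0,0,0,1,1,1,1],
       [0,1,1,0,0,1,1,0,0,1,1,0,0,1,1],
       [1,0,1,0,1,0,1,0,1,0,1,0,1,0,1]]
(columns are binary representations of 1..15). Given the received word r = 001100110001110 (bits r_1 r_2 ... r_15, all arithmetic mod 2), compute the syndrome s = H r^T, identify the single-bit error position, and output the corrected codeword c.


s = (0, 1, 1, 1)^T, error position = 7, corrected codeword c = 001100010001110

Compute s = H r^T mod 2 one row at a time:
  s_1 = 1 + 0 + 0 + 0 + 1 + 1 + 1 + 0 = 4 ≡ 0 (mod 2).
  s_2 = 1 + 0 + 0 + 1 + 1 + 1 + 1 + 0 = 5 ≡ 1 (mod 2).
  s_3 = 0 + 1 + 0 + 1 + 0 + 0 + 1 + 0 = 3 ≡ 1 (mod 2).
  s_4 = 0 + 1 + 0 + 1 + 0 + 0 + 1 + 0 = 3 ≡ 1 (mod 2).
s = (0, 1, 1, 1)^T — this equals column 7 of H (binary 0111), so error is at position 7.
Correct: flip bit 7 of r = 001100110001110 to get c = 001100010001110.


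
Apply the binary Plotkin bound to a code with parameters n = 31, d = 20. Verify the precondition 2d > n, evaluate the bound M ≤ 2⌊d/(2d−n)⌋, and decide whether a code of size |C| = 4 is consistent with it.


Plotkin bound M ≤ 4; given |C| = 4 ≤ bound (satisfied).

Check applicability: 2d = 40, n = 31.
2d − n = 9 > 0, so Plotkin applies.
Compute d/(2d−n) = 20/9 ≈ 2.2222.
⌊d/(2d−n)⌋ = 2.
Plotkin bound: M ≤ 2·2 = 4.
Given |C| = 4, check: satisfied.
This |C| is at the Plotkin bound.


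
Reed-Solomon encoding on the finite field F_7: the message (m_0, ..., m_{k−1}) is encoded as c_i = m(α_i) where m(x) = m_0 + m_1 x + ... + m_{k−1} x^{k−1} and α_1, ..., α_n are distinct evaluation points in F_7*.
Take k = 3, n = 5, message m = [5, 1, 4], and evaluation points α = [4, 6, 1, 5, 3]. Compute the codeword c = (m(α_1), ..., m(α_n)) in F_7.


c = [3, 1, 3, 5, 2]

Message polynomial: m(x) = 5 + 1·x + 4·x^2 (mod 7).
For each evaluation point α_i, compute m(α_i) mod 7:
  α_1 = 4: Horner steps 4 → 3 → 3, so m(4) = 3.
  α_2 = 6: Horner steps 4 → 4 → 1, so m(6) = 1.
  α_3 = 1: Horner steps 4 → 5 → 3, so m(1) = 3.
  α_4 = 5: Horner steps 4 → 0 → 5, so m(5) = 5.
  α_5 = 3: Horner steps 4 → 6 → 2, so m(3) = 2.
Codeword c = [3, 1, 3, 5, 2] ∈ F_7^5.


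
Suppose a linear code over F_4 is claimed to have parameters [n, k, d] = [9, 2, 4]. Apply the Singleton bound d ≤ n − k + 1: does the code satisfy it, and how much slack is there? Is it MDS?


Singleton RHS = n − k + 1 = 8, slack = 4, bound satisfied, not MDS.

Singleton bound: d ≤ n − k + 1.
Here n = 9, k = 2, so n − k + 1 = 8.
Given d = 4, check d ≤ 8: YES.
Slack = (n − k + 1) − d = 4.
The code is NOT MDS (slack = 4 > 0).
Description: the claimed parameters are [9, 2, 4]_4; such a code would be non-MDS.


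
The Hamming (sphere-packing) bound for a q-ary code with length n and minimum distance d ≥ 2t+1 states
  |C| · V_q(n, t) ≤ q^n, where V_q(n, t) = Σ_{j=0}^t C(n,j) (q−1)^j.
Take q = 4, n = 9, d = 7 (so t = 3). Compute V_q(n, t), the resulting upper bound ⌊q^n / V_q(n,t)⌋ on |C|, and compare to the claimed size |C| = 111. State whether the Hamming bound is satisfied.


V_q(n, t) = 2620, q^n = 262144, Hamming bound = 100, |C| = 111 > bound (violated).

Step 1: Compute V_q(n, t) = Σ_{j=0}^3 C(n, j) (q−1)^j.
  j = 0: C(9,0)·(3)^0 = 1·1 = 1.
  j = 1: C(9,1)·(3)^1 = 9·3 = 27.
  j = 2: C(9,2)·(3)^2 = 36·9 = 324.
  j = 3: C(9,3)·(3)^3 = 84·27 = 2268.
  V_q(n, t) = 1 + 27 + 324 + 2268 = 2620.
Step 2: q^n = 4^9 = 262144.
Step 3: Hamming bound ⌊q^n / V_q(n,t)⌋ = ⌊262144/2620⌋ = 100.
Step 4: Compare |C| = 111 to 100: violated.
The claimed |C| lies above the Hamming bound, so no 4-ary code of length 9 with d ≥ 7 can have 111 codewords.


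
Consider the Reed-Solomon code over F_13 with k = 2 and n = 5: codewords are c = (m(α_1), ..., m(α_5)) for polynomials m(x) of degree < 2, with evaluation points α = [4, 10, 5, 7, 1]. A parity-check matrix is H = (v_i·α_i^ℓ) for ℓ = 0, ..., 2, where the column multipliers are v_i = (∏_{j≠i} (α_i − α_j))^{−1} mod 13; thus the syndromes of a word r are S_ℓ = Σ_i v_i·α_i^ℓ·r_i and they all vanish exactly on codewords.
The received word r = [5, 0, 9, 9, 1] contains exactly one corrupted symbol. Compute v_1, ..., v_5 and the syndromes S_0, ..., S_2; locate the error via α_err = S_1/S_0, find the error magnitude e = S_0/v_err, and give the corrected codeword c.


S = (7, 9, 6), error at position 3, error magnitude e = 7, c = [5, 0, 2, 9, 1].

Step 1: column multipliers v_i = (∏_{j≠i}(α_i − α_j))^{−1} mod 13.
  i = 1 (α = 4): (4−10)(4−5)(4−7)(4−1) = (−6)·(−1)·(−3)·3 = −54 ≡ 11, so v_1 = 11^{−1} = 6 (mod 13).
  i = 2 (α = 10): (10−4)(10−5)(10−7)(10−1) = 6·5·3·9 = 810 ≡ 4, so v_2 = 4^{−1} = 10 (mod 13).
  i = 3 (α = 5): (5−4)(5−10)(5−7)(5−1) = 1·(−5)·(−2)·4 = 40 ≡ 1, so v_3 = 1^{−1} = 1 (mod 13).
  i = 4 (α = 7): (7−4)(7−10)(7−5)(7−1) = 3·(−3)·2·6 = −108 ≡ 9, so v_4 = 9^{−1} = 3 (mod 13).
  i = 5 (α = 1): (1−4)(1−10)(1−5)(1−7) = (−3)·(−9)·(−4)·(−6) = 648 ≡ 11, so v_5 = 11^{−1} = 6 (mod 13).
  v = [6, 10, 1, 3, 6].
Step 2: syndromes of r = [5, 0, 9, 9, 1] (all sums mod 13).
  S_0 = Σ v_i r_i = 6·5 + 10·0 + 1·9 + 3·9 + 6·1 = 72 ≡ 7.
  S_1 = Σ v_i α_i r_i = 6·4·5 + 10·10·0 + 1·5·9 + 3·7·9 + 6·1·1 = 360 ≡ 9.
  α_i^2 mod 13 = [3, 9, 12, 10, 1].
  S_2 = Σ v_i α_i^2 r_i = 6·3·5 + 10·9·0 + 1·12·9 + 3·10·9 + 6·1·1 = 474 ≡ 6.
  S = (7, 9, 6) ≠ 0, so r is not a codeword (an error is present).
Step 3: locate the error. For a single error e at position i, S_ℓ = v_i·e·α_i^ℓ, so α_err = S_1/S_0.
  S_0^{−1} = 7^{−1} = 2 (mod 13), so α_err = 9·2 = 18 ≡ 5 = α_3. Error position i = 3.
  Consistency check: S_2/S_1 = 6·3 = 18 ≡ 5 = α_err ✓ (single-error assumption holds).
Step 4: error magnitude e = S_0/v_3 = S_0·∏_{j≠3}(α_3 − α_j) = 7·1 = 7 ≡ 7 (mod 13).
Step 5: correct position 3: c_3 = r_3 − e = 9 − 7 ≡ 2 (mod 13). Hence c = [5, 0, 2, 9, 1].
  Check: interpolating c through the α_i gives m(x) = 4 + 10·x (degree < 2) with m(α_i) = c_i for every i, so c is indeed a codeword.


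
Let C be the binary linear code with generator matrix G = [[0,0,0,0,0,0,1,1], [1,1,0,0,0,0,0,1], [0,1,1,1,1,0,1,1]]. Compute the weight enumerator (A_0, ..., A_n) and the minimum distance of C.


Weight distribution: A_0 = 1, A_2 = 1, A_3 = 2, A_4 = 1, A_5 = 2, A_6 = 1. Minimum distance d = 2.

Enumerate all 2^3 = 8 messages m ∈ F_2^3.
For each, compute codeword c = mG in F_2^8, then tally its weight.
  m = 000 → c = 00000000, weight = 0.
  m = 100 → c = 00000011, weight = 2.
  m = 010 → c = 11000001, weight = 3.
  m = 110 → c = 11000010, weight = 3.
  m = 001 → c = 01111011, weight = 6.
  m = 101 → c = 01111000, weight = 4.
  m = 011 → c = 10111010, weight = 5.
  m = 111 → c = 10111001, weight = 5.
Tally weights:
  weight 0: 1 codewords.
  weight 2: 1 codewords.
  weight 3: 2 codewords.
  weight 4: 1 codewords.
  weight 5: 2 codewords.
  weight 6: 1 codewords.
Minimum distance d = smallest w > 0 with A_w > 0 = 2.
Sanity: Σ A_w = 8 = 2^3 = 8 ✓.


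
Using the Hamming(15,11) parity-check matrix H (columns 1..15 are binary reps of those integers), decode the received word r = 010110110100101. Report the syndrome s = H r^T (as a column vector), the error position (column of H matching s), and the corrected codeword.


s = (0, 1, 0, 0)^T, error position = 4, corrected codeword c = 010010110100101

Compute s = H r^T mod 2 one row at a time:
  s_1 = 1 + 0 + 1 + 0 + 0 + 1 + 0 + 1 = 4 ≡ 0 (mod 2).
  s_2 = 1 + 1 + 0 + 1 + 0 + 1 + 0 + 1 = 5 ≡ 1 (mod 2).
  s_3 = 1 + 0 + 0 + 1 + 1 + 0 + 0 + 1 = 4 ≡ 0 (mod 2).
  s_4 = 0 + 0 + 1 + 1 + 0 + 0 + 1 + 1 = 4 ≡ 0 (mod 2).
s = (0, 1, 0, 0)^T — this equals column 4 of H (binary 0100), so error is at position 4.
Correct: flip bit 4 of r = 010110110100101 to get c = 010010110100101.


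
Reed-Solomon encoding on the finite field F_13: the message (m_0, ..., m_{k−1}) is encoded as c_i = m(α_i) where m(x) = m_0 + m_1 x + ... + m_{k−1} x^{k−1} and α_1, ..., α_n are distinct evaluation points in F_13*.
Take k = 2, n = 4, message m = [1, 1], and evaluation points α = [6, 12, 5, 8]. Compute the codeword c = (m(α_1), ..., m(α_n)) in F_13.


c = [7, 0, 6, 9]

Message polynomial: m(x) = 1 + 1·x (mod 13).
For each evaluation point α_i, compute m(α_i) mod 13:
  α_1 = 6: Horner steps 1 → 7, so m(6) = 7.
  α_2 = 12: Horner steps 1 → 0, so m(12) = 0.
  α_3 = 5: Horner steps 1 → 6, so m(5) = 6.
  α_4 = 8: Horner steps 1 → 9, so m(8) = 9.
Codeword c = [7, 0, 6, 9] ∈ F_13^4.


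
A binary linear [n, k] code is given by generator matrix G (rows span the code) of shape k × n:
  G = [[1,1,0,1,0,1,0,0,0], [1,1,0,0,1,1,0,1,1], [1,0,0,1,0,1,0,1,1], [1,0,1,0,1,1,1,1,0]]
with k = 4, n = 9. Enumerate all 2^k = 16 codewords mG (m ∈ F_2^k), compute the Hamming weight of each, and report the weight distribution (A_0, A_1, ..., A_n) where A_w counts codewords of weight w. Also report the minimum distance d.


Weight distribution: A_0 = 1, A_3 = 4, A_4 = 3, A_5 = 2, A_6 = 4, A_7 = 2. Minimum distance d = 3.

Enumerate all 2^4 = 16 messages m ∈ F_2^4.
For each, compute codeword c = mG in F_2^9, then tally its weight.
  m = 0000 → c = 000000000, weight = 0.
  m = 1000 → c = 110101000, weight = 4.
  m = 0100 → c = 110011011, weight = 6.
  m = 1100 → c = 000110011, weight = 4.
  m = 0010 → c = 100101011, weight = 5.
  m = 1010 → c = 010000011, weight = 3.
  m = 0110 → c = 010110000, weight = 3.
  m = 1110 → c = 100011000, weight = 3.
  m = 0001 → c = 101011110, weight = 6.
  m = 1001 → c = 011110110, weight = 6.
  m = 0101 → c = 011000101, weight = 4.
  m = 1101 → c = 101101101, weight = 6.
  m = 0011 → c = 001110101, weight = 5.
  m = 1011 → c = 111011101, weight = 7.
  m = 0111 → c = 111101110, weight = 7.
  m = 1111 → c = 001000110, weight = 3.
Tally weights:
  weight 0: 1 codewords.
  weight 3: 4 codewords.
  weight 4: 3 codewords.
  weight 5: 2 codewords.
  weight 6: 4 codewords.
  weight 7: 2 codewords.
Minimum distance d = smallest w > 0 with A_w > 0 = 3.
Sanity: Σ A_w = 16 = 2^4 = 16 ✓.


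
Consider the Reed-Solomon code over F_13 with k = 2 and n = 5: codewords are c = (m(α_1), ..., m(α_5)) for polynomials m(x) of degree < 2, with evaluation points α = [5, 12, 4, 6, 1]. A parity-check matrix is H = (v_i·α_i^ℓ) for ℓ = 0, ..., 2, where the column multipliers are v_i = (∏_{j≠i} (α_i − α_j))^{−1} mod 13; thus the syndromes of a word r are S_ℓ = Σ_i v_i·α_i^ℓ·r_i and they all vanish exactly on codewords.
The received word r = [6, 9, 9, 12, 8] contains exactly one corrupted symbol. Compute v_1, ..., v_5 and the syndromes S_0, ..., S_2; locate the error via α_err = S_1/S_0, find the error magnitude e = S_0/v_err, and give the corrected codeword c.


S = (12, 9, 10), error at position 3, error magnitude e = 9, c = [6, 9, 0, 12, 8].

Step 1: column multipliers v_i = (∏_{j≠i}(α_i − α_j))^{−1} mod 13.
  i = 1 (α = 5): (5−12)(5−4)(5−6)(5−1) = (−7)·1·(−1)·4 = 28 ≡ 2, so v_1 = 2^{−1} = 7 (mod 13).
  i = 2 (α = 12): (12−5)(12−4)(12−6)(12−1) = 7·8·6·11 = 3696 ≡ 4, so v_2 = 4^{−1} = 10 (mod 13).
  i = 3 (α = 4): (4−5)(4−12)(4−6)(4−1) = (−1)·(−8)·(−2)·3 = −48 ≡ 4, so v_3 = 4^{−1} = 10 (mod 13).
  i = 4 (α = 6): (6−5)(6−12)(6−4)(6−1) = 1·(−6)·2·5 = −60 ≡ 5, so v_4 = 5^{−1} = 8 (mod 13).
  i = 5 (α = 1): (1−5)(1−12)(1−4)(1−6) = (−4)·(−11)·(−3)·(−5) = 660 ≡ 10, so v_5 = 10^{−1} = 4 (mod 13).
  v = [7, 10, 10, 8, 4].
Step 2: syndromes of r = [6, 9, 9, 12, 8] (all sums mod 13).
  S_0 = Σ v_i r_i = 7·6 + 10·9 + 10·9 + 8·12 + 4·8 = 350 ≡ 12.
  S_1 = Σ v_i α_i r_i = 7·5·6 + 10·12·9 + 10·4·9 + 8·6·12 + 4·1·8 = 2258 ≡ 9.
  α_i^2 mod 13 = [12, 1, 3, 10, 1].
  S_2 = Σ v_i α_i^2 r_i = 7·12·6 + 10·1·9 + 10·3·9 + 8·10·12 + 4·1·8 = 1856 ≡ 10.
  S = (12, 9, 10) ≠ 0, so r is not a codeword (an error is present).
Step 3: locate the error. For a single error e at position i, S_ℓ = v_i·e·α_i^ℓ, so α_err = S_1/S_0.
  S_0^{−1} = 12^{−1} = 12 (mod 13), so α_err = 9·12 = 108 ≡ 4 = α_3. Error position i = 3.
  Consistency check: S_2/S_1 = 10·3 = 30 ≡ 4 = α_err ✓ (single-error assumption holds).
Step 4: error magnitude e = S_0/v_3 = S_0·∏_{j≠3}(α_3 − α_j) = 12·4 = 48 ≡ 9 (mod 13).
Step 5: correct position 3: c_3 = r_3 − e = 9 − 9 ≡ 0 (mod 13). Hence c = [6, 9, 0, 12, 8].
  Check: interpolating c through the α_i gives m(x) = 2 + 6·x (degree < 2) with m(α_i) = c_i for every i, so c is indeed a codeword.


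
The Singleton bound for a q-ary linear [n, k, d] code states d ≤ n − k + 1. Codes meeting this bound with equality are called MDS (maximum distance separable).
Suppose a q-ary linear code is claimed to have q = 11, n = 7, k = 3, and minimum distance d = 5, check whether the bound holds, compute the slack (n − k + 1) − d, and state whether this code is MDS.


Singleton RHS = n − k + 1 = 5, slack = 0, bound satisfied, MDS.

Singleton bound: d ≤ n − k + 1.
Here n = 7, k = 3, so n − k + 1 = 5.
Given d = 5, check d ≤ 5: YES.
Slack = (n − k + 1) − d = 0.
The code is MDS (slack = 0).
Description: the claimed parameters are [7, 3, 5]_11; such a code would be MDS (meets Singleton bound).


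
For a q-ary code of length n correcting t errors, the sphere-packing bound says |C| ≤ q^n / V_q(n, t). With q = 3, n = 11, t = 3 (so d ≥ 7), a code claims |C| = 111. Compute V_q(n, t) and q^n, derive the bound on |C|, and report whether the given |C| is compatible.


V_q(n, t) = 1563, q^n = 177147, Hamming bound = 113, |C| = 111 ≤ bound (satisfied).

Step 1: Compute V_q(n, t) = Σ_{j=0}^3 C(n, j) (q−1)^j.
  j = 0: C(11,0)·(2)^0 = 1·1 = 1.
  j = 1: C(11,1)·(2)^1 = 11·2 = 22.
  j = 2: C(11,2)·(2)^2 = 55·4 = 220.
  j = 3: C(11,3)·(2)^3 = 165·8 = 1320.
  V_q(n, t) = 1 + 22 + 220 + 1320 = 1563.
Step 2: q^n = 3^11 = 177147.
Step 3: Hamming bound ⌊q^n / V_q(n,t)⌋ = ⌊177147/1563⌋ = 113.
Step 4: Compare |C| = 111 to 113: satisfied.
The claimed |C| lies below the Hamming bound.


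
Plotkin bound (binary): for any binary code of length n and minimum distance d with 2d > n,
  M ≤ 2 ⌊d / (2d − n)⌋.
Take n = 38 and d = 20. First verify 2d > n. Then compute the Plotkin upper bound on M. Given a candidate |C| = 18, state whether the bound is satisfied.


Plotkin bound M ≤ 20; given |C| = 18 ≤ bound (satisfied).

Check applicability: 2d = 40, n = 38.
2d − n = 2 > 0, so Plotkin applies.
Compute d/(2d−n) = 20/2 ≈ 10.0000.
⌊d/(2d−n)⌋ = 10.
Plotkin bound: M ≤ 2·10 = 20.
Given |C| = 18, check: satisfied.
This |C| is below the Plotkin bound.


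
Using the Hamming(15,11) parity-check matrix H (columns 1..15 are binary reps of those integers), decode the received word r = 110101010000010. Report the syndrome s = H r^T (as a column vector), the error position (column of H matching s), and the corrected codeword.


s = (0, 1, 1, 1)^T, error position = 7, corrected codeword c = 110101110000010

Compute s = H r^T mod 2 one row at a time:
  s_1 = 1 + 0 + 0 + 0 + 0 + 0 + 1 + 0 = 2 ≡ 0 (mod 2).
  s_2 = 1 + 0 + 1 + 0 + 0 + 0 + 1 + 0 = 3 ≡ 1 (mod 2).
  s_3 = 1 + 0 + 1 + 0 + 0 + 0 + 1 + 0 = 3 ≡ 1 (mod 2).
  s_4 = 1 + 0 + 0 + 0 + 0 + 0 + 0 + 0 = 1 ≡ 1 (mod 2).
s = (0, 1, 1, 1)^T — this equals column 7 of H (binary 0111), so error is at position 7.
Correct: flip bit 7 of r = 110101010000010 to get c = 110101110000010.


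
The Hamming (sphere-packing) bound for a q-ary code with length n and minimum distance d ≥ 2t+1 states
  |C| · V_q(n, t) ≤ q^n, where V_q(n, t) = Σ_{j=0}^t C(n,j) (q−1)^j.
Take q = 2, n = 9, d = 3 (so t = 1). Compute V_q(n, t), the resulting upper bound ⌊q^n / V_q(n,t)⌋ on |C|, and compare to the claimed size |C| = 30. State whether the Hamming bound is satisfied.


V_q(n, t) = 10, q^n = 512, Hamming bound = 51, |C| = 30 ≤ bound (satisfied).

Step 1: Compute V_q(n, t) = Σ_{j=0}^1 C(n, j) (q−1)^j.
  j = 0: C(9,0)·(1)^0 = 1·1 = 1.
  j = 1: C(9,1)·(1)^1 = 9·1 = 9.
  V_q(n, t) = 1 + 9 = 10.
Step 2: q^n = 2^9 = 512.
Step 3: Hamming bound ⌊q^n / V_q(n,t)⌋ = ⌊512/10⌋ = 51.
Step 4: Compare |C| = 30 to 51: satisfied.
The claimed |C| lies below the Hamming bound.


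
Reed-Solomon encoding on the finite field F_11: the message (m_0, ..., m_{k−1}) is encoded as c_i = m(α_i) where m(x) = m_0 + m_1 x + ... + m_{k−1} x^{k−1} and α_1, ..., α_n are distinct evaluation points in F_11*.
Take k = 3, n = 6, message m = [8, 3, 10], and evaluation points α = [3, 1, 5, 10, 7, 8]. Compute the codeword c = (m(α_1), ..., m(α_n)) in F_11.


c = [8, 10, 9, 4, 2, 1]

Message polynomial: m(x) = 8 + 3·x + 10·x^2 (mod 11).
For each evaluation point α_i, compute m(α_i) mod 11:
  α_1 = 3: Horner steps 10 → 0 → 8, so m(3) = 8.
  α_2 = 1: Horner steps 10 → 2 → 10, so m(1) = 10.
  α_3 = 5: Horner steps 10 → 9 → 9, so m(5) = 9.
  α_4 = 10: Horner steps 10 → 4 → 4, so m(10) = 4.
  α_5 = 7: Horner steps 10 → 7 → 2, so m(7) = 2.
  α_6 = 8: Horner steps 10 → 6 → 1, so m(8) = 1.
Codeword c = [8, 10, 9, 4, 2, 1] ∈ F_11^6.


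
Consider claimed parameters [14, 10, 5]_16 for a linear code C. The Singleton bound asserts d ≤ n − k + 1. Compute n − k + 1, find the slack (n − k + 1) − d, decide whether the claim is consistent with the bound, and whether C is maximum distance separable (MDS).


Singleton RHS = n − k + 1 = 5, slack = 0, bound satisfied, MDS.

Singleton bound: d ≤ n − k + 1.
Here n = 14, k = 10, so n − k + 1 = 5.
Given d = 5, check d ≤ 5: YES.
Slack = (n − k + 1) − d = 0.
The code is MDS (slack = 0).
Description: the claimed parameters are [14, 10, 5]_16; such a code would be MDS (meets Singleton bound).


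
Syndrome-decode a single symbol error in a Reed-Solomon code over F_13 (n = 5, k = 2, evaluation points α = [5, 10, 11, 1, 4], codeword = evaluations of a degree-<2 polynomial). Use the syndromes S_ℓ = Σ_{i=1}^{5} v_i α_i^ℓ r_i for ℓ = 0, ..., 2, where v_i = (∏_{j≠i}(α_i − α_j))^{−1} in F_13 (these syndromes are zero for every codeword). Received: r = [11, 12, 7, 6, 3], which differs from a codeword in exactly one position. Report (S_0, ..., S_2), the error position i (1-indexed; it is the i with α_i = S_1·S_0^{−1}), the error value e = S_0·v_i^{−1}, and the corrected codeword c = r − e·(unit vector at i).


S = (1, 1, 1), error at position 4, error magnitude e = 1, c = [11, 12, 7, 5, 3].

Step 1: column multipliers v_i = (∏_{j≠i}(α_i − α_j))^{−1} mod 13.
  i = 1 (α = 5): (5−10)(5−11)(5−1)(5−4) = (−5)·(−6)·4·1 = 120 ≡ 3, so v_1 = 3^{−1} = 9 (mod 13).
  i = 2 (α = 10): (10−5)(10−11)(10−1)(10−4) = 5·(−1)·9·6 = −270 ≡ 3, so v_2 = 3^{−1} = 9 (mod 13).
  i = 3 (α = 11): (11−5)(11−10)(11−1)(11−4) = 6·1·10·7 = 420 ≡ 4, so v_3 = 4^{−1} = 10 (mod 13).
  i = 4 (α = 1): (1−5)(1−10)(1−11)(1−4) = (−4)·(−9)·(−10)·(−3) = 1080 ≡ 1, so v_4 = 1^{−1} = 1 (mod 13).
  i = 5 (α = 4): (4−5)(4−10)(4−11)(4−1) = (−1)·(−6)·(−7)·3 = −126 ≡ 4, so v_5 = 4^{−1} = 10 (mod 13).
  v = [9, 9, 10, 1, 10].
Step 2: syndromes of r = [11, 12, 7, 6, 3] (all sums mod 13).
  S_0 = Σ v_i r_i = 9·11 + 9·12 + 10·7 + 1·6 + 10·3 = 313 ≡ 1.
  S_1 = Σ v_i α_i r_i = 9·5·11 + 9·10·12 + 10·11·7 + 1·1·6 + 10·4·3 = 2471 ≡ 1.
  α_i^2 mod 13 = [12, 9, 4, 1, 3].
  S_2 = Σ v_i α_i^2 r_i = 9·12·11 + 9·9·12 + 10·4·7 + 1·1·6 + 10·3·3 = 2536 ≡ 1.
  S = (1, 1, 1) ≠ 0, so r is not a codeword (an error is present).
Step 3: locate the error. For a single error e at position i, S_ℓ = v_i·e·α_i^ℓ, so α_err = S_1/S_0.
  S_0^{−1} = 1^{−1} = 1 (mod 13), so α_err = 1·1 = 1 ≡ 1 = α_4. Error position i = 4.
  Consistency check: S_2/S_1 = 1·1 = 1 ≡ 1 = α_err ✓ (single-error assumption holds).
Step 4: error magnitude e = S_0/v_4 = S_0·∏_{j≠4}(α_4 − α_j) = 1·1 = 1 ≡ 1 (mod 13).
Step 5: correct position 4: c_4 = r_4 − e = 6 − 1 ≡ 5 (mod 13). Hence c = [11, 12, 7, 5, 3].
  Check: interpolating c through the α_i gives m(x) = 10 + 8·x (degree < 2) with m(α_i) = c_i for every i, so c is indeed a codeword.


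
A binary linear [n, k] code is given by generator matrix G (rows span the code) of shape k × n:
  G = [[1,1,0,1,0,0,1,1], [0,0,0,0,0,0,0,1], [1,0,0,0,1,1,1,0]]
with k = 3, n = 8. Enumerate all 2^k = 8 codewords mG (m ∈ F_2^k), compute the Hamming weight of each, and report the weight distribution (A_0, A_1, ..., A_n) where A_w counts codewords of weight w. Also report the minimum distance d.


Weight distribution: A_0 = 1, A_1 = 1, A_4 = 3, A_5 = 3. Minimum distance d = 1.

Enumerate all 2^3 = 8 messages m ∈ F_2^3.
For each, compute codeword c = mG in F_2^8, then tally its weight.
  m = 000 → c = 00000000, weight = 0.
  m = 100 → c = 11010011, weight = 5.
  m = 010 → c = 00000001, weight = 1.
  m = 110 → c = 11010010, weight = 4.
  m = 001 → c = 10001110, weight = 4.
  m = 101 → c = 01011101, weight = 5.
  m = 011 → c = 10001111, weight = 5.
  m = 111 → c = 01011100, weight = 4.
Tally weights:
  weight 0: 1 codewords.
  weight 1: 1 codewords.
  weight 4: 3 codewords.
  weight 5: 3 codewords.
Minimum distance d = smallest w > 0 with A_w > 0 = 1.
Sanity: Σ A_w = 8 = 2^3 = 8 ✓.


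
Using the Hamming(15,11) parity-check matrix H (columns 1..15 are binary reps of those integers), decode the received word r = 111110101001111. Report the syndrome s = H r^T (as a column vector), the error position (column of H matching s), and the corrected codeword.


s = (1, 1, 1, 1)^T, error position = 15, corrected codeword c = 111110101001110

Compute s = H r^T mod 2 one row at a time:
  s_1 = 0 + 1 + 0 + 0 + 1 + 1 + 1 + 1 = 5 ≡ 1 (mod 2).
  s_2 = 1 + 1 + 0 + 1 + 1 + 1 + 1 + 1 = 7 ≡ 1 (mod 2).
  s_3 = 1 + 1 + 0 + 1 + 0 + 0 + 1 + 1 = 5 ≡ 1 (mod 2).
  s_4 = 1 + 1 + 1 + 1 + 1 + 0 + 1 + 1 = 7 ≡ 1 (mod 2).
s = (1, 1, 1, 1)^T — this equals column 15 of H (binary 1111), so error is at position 15.
Correct: flip bit 15 of r = 111110101001111 to get c = 111110101001110.


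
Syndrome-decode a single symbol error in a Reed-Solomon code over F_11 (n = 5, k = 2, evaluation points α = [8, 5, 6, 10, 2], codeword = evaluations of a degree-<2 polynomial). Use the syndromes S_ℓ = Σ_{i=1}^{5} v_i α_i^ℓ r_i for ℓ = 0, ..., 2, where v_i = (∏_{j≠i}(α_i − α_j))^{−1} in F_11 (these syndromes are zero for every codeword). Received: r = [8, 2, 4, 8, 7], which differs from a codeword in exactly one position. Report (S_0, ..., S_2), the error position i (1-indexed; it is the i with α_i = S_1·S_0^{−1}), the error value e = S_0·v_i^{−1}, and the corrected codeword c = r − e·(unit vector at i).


S = (7, 4, 7), error at position 4, error magnitude e = 7, c = [8, 2, 4, 1, 7].

Step 1: column multipliers v_i = (∏_{j≠i}(α_i − α_j))^{−1} mod 11.
  i = 1 (α = 8): (8−5)(8−6)(8−10)(8−2) = 3·2·(−2)·6 = −72 ≡ 5, so v_1 = 5^{−1} = 9 (mod 11).
  i = 2 (α = 5): (5−8)(5−6)(5−10)(5−2) = (−3)·(−1)·(−5)·3 = −45 ≡ 10, so v_2 = 10^{−1} = 10 (mod 11).
  i = 3 (α = 6): (6−8)(6−5)(6−10)(6−2) = (−2)·1·(−4)·4 = 32 ≡ 10, so v_3 = 10^{−1} = 10 (mod 11).
  i = 4 (α = 10): (10−8)(10−5)(10−6)(10−2) = 2·5·4·8 = 320 ≡ 1, so v_4 = 1^{−1} = 1 (mod 11).
  i = 5 (α = 2): (2−8)(2−5)(2−6)(2−10) = (−6)·(−3)·(−4)·(−8) = 576 ≡ 4, so v_5 = 4^{−1} = 3 (mod 11).
  v = [9, 10, 10, 1, 3].
Step 2: syndromes of r = [8, 2, 4, 8, 7] (all sums mod 11).
  S_0 = Σ v_i r_i = 9·8 + 10·2 + 10·4 + 1·8 + 3·7 = 161 ≡ 7.
  S_1 = Σ v_i α_i r_i = 9·8·8 + 10·5·2 + 10·6·4 + 1·10·8 + 3·2·7 = 1038 ≡ 4.
  α_i^2 mod 11 = [9, 3, 3, 1, 4].
  S_2 = Σ v_i α_i^2 r_i = 9·9·8 + 10·3·2 + 10·3·4 + 1·1·8 + 3·4·7 = 920 ≡ 7.
  S = (7, 4, 7) ≠ 0, so r is not a codeword (an error is present).
Step 3: locate the error. For a single error e at position i, S_ℓ = v_i·e·α_i^ℓ, so α_err = S_1/S_0.
  S_0^{−1} = 7^{−1} = 8 (mod 11), so α_err = 4·8 = 32 ≡ 10 = α_4. Error position i = 4.
  Consistency check: S_2/S_1 = 7·3 = 21 ≡ 10 = α_err ✓ (single-error assumption holds).
Step 4: error magnitude e = S_0/v_4 = S_0·∏_{j≠4}(α_4 − α_j) = 7·1 = 7 ≡ 7 (mod 11).
Step 5: correct position 4: c_4 = r_4 − e = 8 − 7 ≡ 1 (mod 11). Hence c = [8, 2, 4, 1, 7].
  Check: interpolating c through the α_i gives m(x) = 3 + 2·x (degree < 2) with m(α_i) = c_i for every i, so c is indeed a codeword.


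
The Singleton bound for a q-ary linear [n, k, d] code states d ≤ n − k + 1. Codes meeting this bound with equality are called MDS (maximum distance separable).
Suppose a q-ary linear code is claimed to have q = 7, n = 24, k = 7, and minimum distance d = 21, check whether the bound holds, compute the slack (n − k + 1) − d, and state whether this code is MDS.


Singleton RHS = n − k + 1 = 18, slack = -3, bound violated (no such code; not MDS).

Singleton bound: d ≤ n − k + 1.
Here n = 24, k = 7, so n − k + 1 = 18.
Given d = 21, check d ≤ 18: NO.
Slack = (n − k + 1) − d = -3.
The slack is negative: d = 21 exceeds n − k + 1 = 18 by 3, so the Singleton bound is violated and no linear [24, 7, 21]_7 code can exist. In particular it is not MDS (MDS requires d = n − k + 1 exactly).
Description: the claimed parameters are [24, 7, 21]_7; such a code would be impossible (violates the Singleton bound).


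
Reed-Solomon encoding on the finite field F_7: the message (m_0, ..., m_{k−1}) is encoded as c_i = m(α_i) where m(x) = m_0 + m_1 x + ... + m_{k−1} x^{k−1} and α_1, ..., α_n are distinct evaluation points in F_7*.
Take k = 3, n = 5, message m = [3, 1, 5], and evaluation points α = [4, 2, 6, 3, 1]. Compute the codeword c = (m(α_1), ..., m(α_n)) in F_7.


c = [3, 4, 0, 2, 2]

Message polynomial: m(x) = 3 + 1·x + 5·x^2 (mod 7).
For each evaluation point α_i, compute m(α_i) mod 7:
  α_1 = 4: Horner steps 5 → 0 → 3, so m(4) = 3.
  α_2 = 2: Horner steps 5 → 4 → 4, so m(2) = 4.
  α_3 = 6: Horner steps 5 → 3 → 0, so m(6) = 0.
  α_4 = 3: Horner steps 5 → 2 → 2, so m(3) = 2.
  α_5 = 1: Horner steps 5 → 6 → 2, so m(1) = 2.
Codeword c = [3, 4, 0, 2, 2] ∈ F_7^5.


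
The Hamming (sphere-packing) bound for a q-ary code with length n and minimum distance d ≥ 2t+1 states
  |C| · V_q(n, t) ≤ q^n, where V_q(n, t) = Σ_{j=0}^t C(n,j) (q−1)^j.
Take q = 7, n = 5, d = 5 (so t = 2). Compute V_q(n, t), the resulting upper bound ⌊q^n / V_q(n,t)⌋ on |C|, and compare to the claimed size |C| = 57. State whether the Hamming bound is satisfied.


V_q(n, t) = 391, q^n = 16807, Hamming bound = 42, |C| = 57 > bound (violated).

Step 1: Compute V_q(n, t) = Σ_{j=0}^2 C(n, j) (q−1)^j.
  j = 0: C(5,0)·(6)^0 = 1·1 = 1.
  j = 1: C(5,1)·(6)^1 = 5·6 = 30.
  j = 2: C(5,2)·(6)^2 = 10·36 = 360.
  V_q(n, t) = 1 + 30 + 360 = 391.
Step 2: q^n = 7^5 = 16807.
Step 3: Hamming bound ⌊q^n / V_q(n,t)⌋ = ⌊16807/391⌋ = 42.
Step 4: Compare |C| = 57 to 42: violated.
The claimed |C| lies above the Hamming bound, so no 7-ary code of length 5 with d ≥ 5 can have 57 codewords.


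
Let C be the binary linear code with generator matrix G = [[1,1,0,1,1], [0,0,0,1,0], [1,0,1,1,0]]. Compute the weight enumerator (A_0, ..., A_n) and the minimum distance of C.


Weight distribution: A_0 = 1, A_1 = 1, A_2 = 1, A_3 = 3, A_4 = 2. Minimum distance d = 1.

Enumerate all 2^3 = 8 messages m ∈ F_2^3.
For each, compute codeword c = mG in F_2^5, then tally its weight.
  m = 000 → c = 00000, weight = 0.
  m = 100 → c = 11011, weight = 4.
  m = 010 → c = 00010, weight = 1.
  m = 110 → c = 11001, weight = 3.
  m = 001 → c = 10110, weight = 3.
  m = 101 → c = 01101, weight = 3.
  m = 011 → c = 10100, weight = 2.
  m = 111 → c = 01111, weight = 4.
Tally weights:
  weight 0: 1 codewords.
  weight 1: 1 codewords.
  weight 2: 1 codewords.
  weight 3: 3 codewords.
  weight 4: 2 codewords.
Minimum distance d = smallest w > 0 with A_w > 0 = 1.
Sanity: Σ A_w = 8 = 2^3 = 8 ✓.


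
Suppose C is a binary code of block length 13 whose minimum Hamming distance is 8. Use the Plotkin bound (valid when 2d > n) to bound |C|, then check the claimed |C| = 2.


Plotkin bound M ≤ 4; given |C| = 2 ≤ bound (satisfied).

Check applicability: 2d = 16, n = 13.
2d − n = 3 > 0, so Plotkin applies.
Compute d/(2d−n) = 8/3 ≈ 2.6667.
⌊d/(2d−n)⌋ = 2.
Plotkin bound: M ≤ 2·2 = 4.
Given |C| = 2, check: satisfied.
This |C| is below the Plotkin bound.


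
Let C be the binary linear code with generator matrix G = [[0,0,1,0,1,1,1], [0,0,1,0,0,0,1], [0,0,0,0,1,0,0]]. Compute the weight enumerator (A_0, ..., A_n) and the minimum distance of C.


Weight distribution: A_0 = 1, A_1 = 2, A_2 = 2, A_3 = 2, A_4 = 1. Minimum distance d = 1.

Enumerate all 2^3 = 8 messages m ∈ F_2^3.
For each, compute codeword c = mG in F_2^7, then tally its weight.
  m = 000 → c = 0000000, weight = 0.
  m = 100 → c = 0010111, weight = 4.
  m = 010 → c = 0010001, weight = 2.
  m = 110 → c = 0000110, weight = 2.
  m = 001 → c = 0000100, weight = 1.
  m = 101 → c = 0010011, weight = 3.
  m = 011 → c = 0010101, weight = 3.
  m = 111 → c = 0000010, weight = 1.
Tally weights:
  weight 0: 1 codewords.
  weight 1: 2 codewords.
  weight 2: 2 codewords.
  weight 3: 2 codewords.
  weight 4: 1 codewords.
Minimum distance d = smallest w > 0 with A_w > 0 = 1.
Sanity: Σ A_w = 8 = 2^3 = 8 ✓.
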